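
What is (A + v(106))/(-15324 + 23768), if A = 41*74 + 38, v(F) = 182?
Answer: 1627/4222 ≈ 0.38536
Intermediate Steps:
A = 3072 (A = 3034 + 38 = 3072)
(A + v(106))/(-15324 + 23768) = (3072 + 182)/(-15324 + 23768) = 3254/8444 = 3254*(1/8444) = 1627/4222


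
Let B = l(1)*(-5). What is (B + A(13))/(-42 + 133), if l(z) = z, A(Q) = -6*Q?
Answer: -83/91 ≈ -0.91209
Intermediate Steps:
B = -5 (B = 1*(-5) = -5)
(B + A(13))/(-42 + 133) = (-5 - 6*13)/(-42 + 133) = (-5 - 78)/91 = (1/91)*(-83) = -83/91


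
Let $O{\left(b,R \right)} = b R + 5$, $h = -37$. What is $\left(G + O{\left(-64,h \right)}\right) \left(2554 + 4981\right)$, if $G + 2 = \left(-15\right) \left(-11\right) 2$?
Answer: $20352035$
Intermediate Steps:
$G = 328$ ($G = -2 + \left(-15\right) \left(-11\right) 2 = -2 + 165 \cdot 2 = -2 + 330 = 328$)
$O{\left(b,R \right)} = 5 + R b$ ($O{\left(b,R \right)} = R b + 5 = 5 + R b$)
$\left(G + O{\left(-64,h \right)}\right) \left(2554 + 4981\right) = \left(328 + \left(5 - -2368\right)\right) \left(2554 + 4981\right) = \left(328 + \left(5 + 2368\right)\right) 7535 = \left(328 + 2373\right) 7535 = 2701 \cdot 7535 = 20352035$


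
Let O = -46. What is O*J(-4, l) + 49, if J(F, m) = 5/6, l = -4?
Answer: 32/3 ≈ 10.667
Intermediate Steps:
J(F, m) = ⅚ (J(F, m) = 5*(⅙) = ⅚)
O*J(-4, l) + 49 = -46*⅚ + 49 = -115/3 + 49 = 32/3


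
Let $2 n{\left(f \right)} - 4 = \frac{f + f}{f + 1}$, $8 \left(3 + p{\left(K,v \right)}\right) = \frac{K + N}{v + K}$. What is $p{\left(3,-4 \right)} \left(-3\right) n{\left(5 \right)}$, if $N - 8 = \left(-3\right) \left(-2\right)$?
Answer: $\frac{697}{16} \approx 43.563$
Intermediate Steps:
$N = 14$ ($N = 8 - -6 = 8 + 6 = 14$)
$p{\left(K,v \right)} = -3 + \frac{14 + K}{8 \left(K + v\right)}$ ($p{\left(K,v \right)} = -3 + \frac{\left(K + 14\right) \frac{1}{v + K}}{8} = -3 + \frac{\left(14 + K\right) \frac{1}{K + v}}{8} = -3 + \frac{\frac{1}{K + v} \left(14 + K\right)}{8} = -3 + \frac{14 + K}{8 \left(K + v\right)}$)
$n{\left(f \right)} = 2 + \frac{f}{1 + f}$ ($n{\left(f \right)} = 2 + \frac{\left(f + f\right) \frac{1}{f + 1}}{2} = 2 + \frac{2 f \frac{1}{1 + f}}{2} = 2 + \frac{f}{1 + f}$)
$p{\left(3,-4 \right)} \left(-3\right) n{\left(5 \right)} = \frac{14 - -96 - 69}{8 \left(3 - 4\right)} \left(-3\right) \frac{2 + 3 \cdot 5}{1 + 5} = \frac{14 + 96 - 69}{8 \left(-1\right)} \left(-3\right) \frac{2 + 15}{6} = \frac{1}{8} \left(-1\right) 41 \left(-3\right) \frac{1}{6} \cdot 17 = \left(- \frac{41}{8}\right) \left(-3\right) \frac{17}{6} = \frac{123}{8} \cdot \frac{17}{6} = \frac{697}{16}$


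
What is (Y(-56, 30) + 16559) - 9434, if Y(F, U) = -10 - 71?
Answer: 7044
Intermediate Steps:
Y(F, U) = -81
(Y(-56, 30) + 16559) - 9434 = (-81 + 16559) - 9434 = 16478 - 9434 = 7044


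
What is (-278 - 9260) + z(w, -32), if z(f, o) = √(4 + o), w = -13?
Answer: -9538 + 2*I*√7 ≈ -9538.0 + 5.2915*I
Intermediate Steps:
(-278 - 9260) + z(w, -32) = (-278 - 9260) + √(4 - 32) = -9538 + √(-28) = -9538 + 2*I*√7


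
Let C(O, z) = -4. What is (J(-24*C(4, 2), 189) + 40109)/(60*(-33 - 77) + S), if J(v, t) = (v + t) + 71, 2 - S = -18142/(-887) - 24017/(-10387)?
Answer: -1586446511/259569757 ≈ -6.1118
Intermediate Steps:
S = -4070585/196027 (S = 2 - (-18142/(-887) - 24017/(-10387)) = 2 - (-18142*(-1/887) - 24017*(-1/10387)) = 2 - (18142/887 + 511/221) = 2 - 1*4462639/196027 = 2 - 4462639/196027 = -4070585/196027 ≈ -20.765)
J(v, t) = 71 + t + v (J(v, t) = (t + v) + 71 = 71 + t + v)
(J(-24*C(4, 2), 189) + 40109)/(60*(-33 - 77) + S) = ((71 + 189 - 24*(-4)) + 40109)/(60*(-33 - 77) - 4070585/196027) = ((71 + 189 + 96) + 40109)/(60*(-110) - 4070585/196027) = (356 + 40109)/(-6600 - 4070585/196027) = 40465/(-1297848785/196027) = 40465*(-196027/1297848785) = -1586446511/259569757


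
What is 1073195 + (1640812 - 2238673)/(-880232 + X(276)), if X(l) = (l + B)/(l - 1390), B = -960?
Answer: 526175909726567/490288882 ≈ 1.0732e+6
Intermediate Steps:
X(l) = (-960 + l)/(-1390 + l) (X(l) = (l - 960)/(l - 1390) = (-960 + l)/(-1390 + l))
1073195 + (1640812 - 2238673)/(-880232 + X(276)) = 1073195 + (1640812 - 2238673)/(-880232 + (-960 + 276)/(-1390 + 276)) = 1073195 - 597861/(-880232 - 684/(-1114)) = 1073195 - 597861/(-880232 - 1/1114*(-684)) = 1073195 - 597861/(-880232 + 342/557) = 1073195 - 597861/(-490288882/557) = 1073195 - 597861*(-557/490288882) = 1073195 + 333008577/490288882 = 526175909726567/490288882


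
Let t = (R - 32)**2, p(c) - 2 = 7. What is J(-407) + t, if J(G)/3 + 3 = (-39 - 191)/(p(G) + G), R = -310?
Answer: 23274390/199 ≈ 1.1696e+5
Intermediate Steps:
p(c) = 9 (p(c) = 2 + 7 = 9)
t = 116964 (t = (-310 - 32)**2 = (-342)**2 = 116964)
J(G) = -9 - 690/(9 + G) (J(G) = -9 + 3*((-39 - 191)/(9 + G)) = -9 + 3*(-230/(9 + G)) = -9 - 690/(9 + G))
J(-407) + t = 3*(-257 - 3*(-407))/(9 - 407) + 116964 = 3*(-257 + 1221)/(-398) + 116964 = 3*(-1/398)*964 + 116964 = -1446/199 + 116964 = 23274390/199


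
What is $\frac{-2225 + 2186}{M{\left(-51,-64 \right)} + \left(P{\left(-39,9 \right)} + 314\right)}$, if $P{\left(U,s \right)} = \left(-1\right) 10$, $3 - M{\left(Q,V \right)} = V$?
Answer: $- \frac{39}{371} \approx -0.10512$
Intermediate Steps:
$M{\left(Q,V \right)} = 3 - V$
$P{\left(U,s \right)} = -10$
$\frac{-2225 + 2186}{M{\left(-51,-64 \right)} + \left(P{\left(-39,9 \right)} + 314\right)} = \frac{-2225 + 2186}{\left(3 - -64\right) + \left(-10 + 314\right)} = - \frac{39}{\left(3 + 64\right) + 304} = - \frac{39}{67 + 304} = - \frac{39}{371}$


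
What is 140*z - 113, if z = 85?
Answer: 11787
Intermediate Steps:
140*z - 113 = 140*85 - 113 = 11900 - 113 = 11787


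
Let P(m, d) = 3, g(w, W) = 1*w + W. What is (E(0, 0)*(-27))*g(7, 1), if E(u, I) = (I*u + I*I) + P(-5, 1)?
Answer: -648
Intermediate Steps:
g(w, W) = W + w (g(w, W) = w + W = W + w)
E(u, I) = 3 + I² + I*u (E(u, I) = (I*u + I*I) + 3 = (I*u + I²) + 3 = (I² + I*u) + 3 = 3 + I² + I*u)
(E(0, 0)*(-27))*g(7, 1) = ((3 + 0² + 0*0)*(-27))*(1 + 7) = ((3 + 0 + 0)*(-27))*8 = (3*(-27))*8 = -81*8 = -648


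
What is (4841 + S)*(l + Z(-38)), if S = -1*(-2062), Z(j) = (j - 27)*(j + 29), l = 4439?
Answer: 34680672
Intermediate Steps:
Z(j) = (-27 + j)*(29 + j)
S = 2062
(4841 + S)*(l + Z(-38)) = (4841 + 2062)*(4439 + (-783 + (-38)² + 2*(-38))) = 6903*(4439 + (-783 + 1444 - 76)) = 6903*(4439 + 585) = 6903*5024 = 34680672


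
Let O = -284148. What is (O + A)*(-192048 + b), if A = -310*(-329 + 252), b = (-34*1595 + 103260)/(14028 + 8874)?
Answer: 572381809142974/11451 ≈ 4.9985e+10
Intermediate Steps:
b = 24515/11451 (b = (-54230 + 103260)/22902 = 49030*(1/22902) = 24515/11451 ≈ 2.1409)
A = 23870 (A = -310*(-77) = 23870)
(O + A)*(-192048 + b) = (-284148 + 23870)*(-192048 + 24515/11451) = -260278*(-2199117133/11451) = 572381809142974/11451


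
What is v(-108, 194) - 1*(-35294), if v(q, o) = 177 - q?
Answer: 35579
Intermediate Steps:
v(-108, 194) - 1*(-35294) = (177 - 1*(-108)) - 1*(-35294) = (177 + 108) + 35294 = 285 + 35294 = 35579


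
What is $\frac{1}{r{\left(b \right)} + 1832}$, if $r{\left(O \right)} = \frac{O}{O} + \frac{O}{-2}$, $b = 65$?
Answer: $\frac{2}{3601} \approx 0.0005554$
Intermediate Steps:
$r{\left(O \right)} = 1 - \frac{O}{2}$ ($r{\left(O \right)} = 1 + O \left(- \frac{1}{2}\right) = 1 - \frac{O}{2}$)
$\frac{1}{r{\left(b \right)} + 1832} = \frac{1}{\left(1 - \frac{65}{2}\right) + 1832} = \frac{1}{- \frac{63}{2} + 1832} = \frac{1}{\frac{3601}{2}} = \frac{2}{3601}$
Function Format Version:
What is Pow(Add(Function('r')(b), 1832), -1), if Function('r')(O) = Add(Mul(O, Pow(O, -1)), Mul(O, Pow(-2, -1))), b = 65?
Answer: Rational(2, 3601) ≈ 0.00055540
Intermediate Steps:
Function('r')(O) = Add(1, Mul(Rational(-1, 2), O)) (Function('r')(O) = Add(1, Mul(O, Rational(-1, 2))) = Add(1, Mul(Rational(-1, 2), O)))
Pow(Add(Function('r')(b), 1832), -1) = Pow(Add(Add(1, Mul(Rational(-1, 2), 65)), 1832), -1) = Pow(Add(Add(1, Rational(-65, 2)), 1832), -1) = Pow(Add(Rational(-63, 2), 1832), -1) = Pow(Rational(3601, 2), -1) = Rational(2, 3601)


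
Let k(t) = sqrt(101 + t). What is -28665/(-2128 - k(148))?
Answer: 12199824/905627 - 5733*sqrt(249)/905627 ≈ 13.371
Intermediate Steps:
-28665/(-2128 - k(148)) = -28665/(-2128 - sqrt(101 + 148)) = -28665/(-2128 - sqrt(249))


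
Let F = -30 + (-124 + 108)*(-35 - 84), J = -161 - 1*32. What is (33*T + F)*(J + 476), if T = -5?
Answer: 483647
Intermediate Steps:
J = -193 (J = -161 - 32 = -193)
F = 1874 (F = -30 - 16*(-119) = -30 + 1904 = 1874)
(33*T + F)*(J + 476) = (33*(-5) + 1874)*(-193 + 476) = (-165 + 1874)*283 = 1709*283 = 483647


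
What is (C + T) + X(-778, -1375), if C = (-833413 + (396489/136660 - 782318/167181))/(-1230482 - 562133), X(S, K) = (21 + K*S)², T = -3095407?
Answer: 46870094342400368899148783951/40955795061927900 ≈ 1.1444e+12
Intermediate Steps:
C = 19040990316935351/40955795061927900 (C = (-833413 + (396489*(1/136660) - 782318*1/167181))/(-1792615) = (-833413 + (396489/136660 - 782318/167181))*(-1/1792615) = (-833413 - 40626150371/22846955460)*(-1/1792615) = -19040990316935351/22846955460*(-1/1792615) = 19040990316935351/40955795061927900 ≈ 0.46492)
(C + T) + X(-778, -1375) = (19040990316935351/40955795061927900 - 3095407) + (21 - 1375*(-778))² = -126774835684266738219949/40955795061927900 + (21 + 1069750)² = -126774835684266738219949/40955795061927900 + 1069771² = -126774835684266738219949/40955795061927900 + 1144409992441 = 46870094342400368899148783951/40955795061927900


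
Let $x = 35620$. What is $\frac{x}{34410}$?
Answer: $\frac{3562}{3441} \approx 1.0352$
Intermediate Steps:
$\frac{x}{34410} = \frac{35620}{34410} = 35620 \cdot \frac{1}{34410} = \frac{3562}{3441}$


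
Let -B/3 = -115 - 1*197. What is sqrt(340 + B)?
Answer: 2*sqrt(319) ≈ 35.721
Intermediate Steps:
B = 936 (B = -3*(-115 - 1*197) = -3*(-115 - 197) = -3*(-312) = 936)
sqrt(340 + B) = sqrt(340 + 936) = sqrt(1276) = 2*sqrt(319)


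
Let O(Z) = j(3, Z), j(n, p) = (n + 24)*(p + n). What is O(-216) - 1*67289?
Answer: -73040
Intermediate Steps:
j(n, p) = (24 + n)*(n + p)
O(Z) = 81 + 27*Z (O(Z) = 3**2 + 24*3 + 24*Z + 3*Z = 9 + 72 + 24*Z + 3*Z = 81 + 27*Z)
O(-216) - 1*67289 = (81 + 27*(-216)) - 1*67289 = (81 - 5832) - 67289 = -5751 - 67289 = -73040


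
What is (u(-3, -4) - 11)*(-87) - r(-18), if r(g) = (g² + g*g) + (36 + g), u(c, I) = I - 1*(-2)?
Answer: 465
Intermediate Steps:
u(c, I) = 2 + I (u(c, I) = I + 2 = 2 + I)
r(g) = 36 + g + 2*g² (r(g) = (g² + g²) + (36 + g) = 2*g² + (36 + g) = 36 + g + 2*g²)
(u(-3, -4) - 11)*(-87) - r(-18) = ((2 - 4) - 11)*(-87) - (36 - 18 + 2*(-18)²) = (-2 - 11)*(-87) - (36 - 18 + 2*324) = -13*(-87) - (36 - 18 + 648) = 1131 - 1*666 = 1131 - 666 = 465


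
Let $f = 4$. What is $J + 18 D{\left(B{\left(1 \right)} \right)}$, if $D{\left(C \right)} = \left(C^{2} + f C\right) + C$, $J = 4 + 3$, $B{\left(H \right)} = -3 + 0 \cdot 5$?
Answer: $-101$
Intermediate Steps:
$B{\left(H \right)} = -3$ ($B{\left(H \right)} = -3 + 0 = -3$)
$J = 7$
$D{\left(C \right)} = C^{2} + 5 C$ ($D{\left(C \right)} = \left(C^{2} + 4 C\right) + C = C^{2} + 5 C$)
$J + 18 D{\left(B{\left(1 \right)} \right)} = 7 + 18 \left(- 3 \left(5 - 3\right)\right) = 7 + 18 \left(\left(-3\right) 2\right) = 7 + 18 \left(-6\right) = 7 - 108 = -101$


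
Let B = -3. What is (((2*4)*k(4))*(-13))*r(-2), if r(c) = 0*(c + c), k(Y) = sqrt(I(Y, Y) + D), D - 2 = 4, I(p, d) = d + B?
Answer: 0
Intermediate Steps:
I(p, d) = -3 + d (I(p, d) = d - 3 = -3 + d)
D = 6 (D = 2 + 4 = 6)
k(Y) = sqrt(3 + Y) (k(Y) = sqrt((-3 + Y) + 6) = sqrt(3 + Y))
r(c) = 0 (r(c) = 0*(2*c) = 0)
(((2*4)*k(4))*(-13))*r(-2) = (((2*4)*sqrt(3 + 4))*(-13))*0 = ((8*sqrt(7))*(-13))*0 = -104*sqrt(7)*0 = 0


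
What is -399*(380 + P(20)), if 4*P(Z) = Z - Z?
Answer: -151620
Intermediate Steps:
P(Z) = 0 (P(Z) = (Z - Z)/4 = (¼)*0 = 0)
-399*(380 + P(20)) = -399*(380 + 0) = -399*380 = -151620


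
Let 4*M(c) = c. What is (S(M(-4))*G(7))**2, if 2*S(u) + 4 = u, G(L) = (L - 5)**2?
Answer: 100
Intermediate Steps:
M(c) = c/4
G(L) = (-5 + L)**2
S(u) = -2 + u/2
(S(M(-4))*G(7))**2 = ((-2 + ((1/4)*(-4))/2)*(-5 + 7)**2)**2 = ((-2 + (1/2)*(-1))*2**2)**2 = ((-2 - 1/2)*4)**2 = (-5/2*4)**2 = (-10)**2 = 100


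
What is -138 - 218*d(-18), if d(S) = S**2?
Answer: -70770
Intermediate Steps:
-138 - 218*d(-18) = -138 - 218*(-18)**2 = -138 - 218*324 = -138 - 70632 = -70770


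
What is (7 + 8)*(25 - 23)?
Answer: 30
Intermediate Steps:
(7 + 8)*(25 - 23) = 15*2 = 30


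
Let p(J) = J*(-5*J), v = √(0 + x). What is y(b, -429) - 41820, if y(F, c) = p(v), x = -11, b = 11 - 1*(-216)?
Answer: -41765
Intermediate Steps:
b = 227 (b = 11 + 216 = 227)
v = I*√11 (v = √(0 - 11) = √(-11) = I*√11 ≈ 3.3166*I)
p(J) = -5*J²
y(F, c) = 55 (y(F, c) = -5*(I*√11)² = -5*(-11) = 55)
y(b, -429) - 41820 = 55 - 41820 = -41765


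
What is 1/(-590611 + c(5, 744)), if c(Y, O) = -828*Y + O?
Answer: -1/594007 ≈ -1.6835e-6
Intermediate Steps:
c(Y, O) = O - 828*Y
1/(-590611 + c(5, 744)) = 1/(-590611 + (744 - 828*5)) = 1/(-590611 + (744 - 4140)) = 1/(-590611 - 3396) = 1/(-594007) = -1/594007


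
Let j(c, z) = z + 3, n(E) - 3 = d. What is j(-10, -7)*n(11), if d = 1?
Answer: -16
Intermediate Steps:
n(E) = 4 (n(E) = 3 + 1 = 4)
j(c, z) = 3 + z
j(-10, -7)*n(11) = (3 - 7)*4 = -4*4 = -16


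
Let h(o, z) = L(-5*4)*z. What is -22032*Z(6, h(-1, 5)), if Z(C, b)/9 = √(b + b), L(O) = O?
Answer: -1982880*I*√2 ≈ -2.8042e+6*I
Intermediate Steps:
h(o, z) = -20*z (h(o, z) = (-5*4)*z = -20*z)
Z(C, b) = 9*√2*√b (Z(C, b) = 9*√(b + b) = 9*√(2*b) = 9*(√2*√b) = 9*√2*√b)
-22032*Z(6, h(-1, 5)) = -22032*9*√2*√(-20*5) = -22032*9*√2*√(-100) = -22032*9*√2*(10*I) = -22032*90*I*√2 = -1982880*I*√2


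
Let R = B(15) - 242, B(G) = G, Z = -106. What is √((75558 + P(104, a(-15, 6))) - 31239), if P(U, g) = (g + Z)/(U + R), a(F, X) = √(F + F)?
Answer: √(670515189 - 123*I*√30)/123 ≈ 210.52 - 0.00010576*I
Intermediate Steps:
R = -227 (R = 15 - 242 = -227)
a(F, X) = √2*√F (a(F, X) = √(2*F) = √2*√F)
P(U, g) = (-106 + g)/(-227 + U) (P(U, g) = (g - 106)/(U - 227) = (-106 + g)/(-227 + U))
√((75558 + P(104, a(-15, 6))) - 31239) = √((75558 + (-106 + √2*√(-15))/(-227 + 104)) - 31239) = √((75558 + (-106 + √2*(I*√15))/(-123)) - 31239) = √((75558 - (-106 + I*√30)/123) - 31239) = √((75558 + (106/123 - I*√30/123)) - 31239) = √((9293740/123 - I*√30/123) - 31239) = √(5451343/123 - I*√30/123)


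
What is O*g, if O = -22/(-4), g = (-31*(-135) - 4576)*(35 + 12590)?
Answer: -54300125/2 ≈ -2.7150e+7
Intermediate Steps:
g = -4936375 (g = (4185 - 4576)*12625 = -391*12625 = -4936375)
O = 11/2 (O = -22*(-¼) = 11/2 ≈ 5.5000)
O*g = (11/2)*(-4936375) = -54300125/2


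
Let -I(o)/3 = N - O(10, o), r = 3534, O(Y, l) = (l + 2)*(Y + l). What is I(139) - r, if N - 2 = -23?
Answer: 59556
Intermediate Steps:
O(Y, l) = (2 + l)*(Y + l)
N = -21 (N = 2 - 23 = -21)
I(o) = 123 + 3*o**2 + 36*o (I(o) = -3*(-21 - (o**2 + 2*10 + 2*o + 10*o)) = -3*(-21 - (o**2 + 20 + 2*o + 10*o)) = -3*(-21 - (20 + o**2 + 12*o)) = -3*(-21 + (-20 - o**2 - 12*o)) = -3*(-41 - o**2 - 12*o) = 123 + 3*o**2 + 36*o)
I(139) - r = (123 + 3*139**2 + 36*139) - 1*3534 = (123 + 3*19321 + 5004) - 3534 = (123 + 57963 + 5004) - 3534 = 63090 - 3534 = 59556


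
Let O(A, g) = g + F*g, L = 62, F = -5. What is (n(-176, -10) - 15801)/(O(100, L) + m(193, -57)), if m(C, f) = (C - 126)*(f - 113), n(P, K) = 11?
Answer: 7895/5819 ≈ 1.3568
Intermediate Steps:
O(A, g) = -4*g (O(A, g) = g - 5*g = -4*g)
m(C, f) = (-126 + C)*(-113 + f)
(n(-176, -10) - 15801)/(O(100, L) + m(193, -57)) = (11 - 15801)/(-4*62 + (14238 - 126*(-57) - 113*193 + 193*(-57))) = -15790/(-248 + (14238 + 7182 - 21809 - 11001)) = -15790/(-248 - 11390) = -15790/(-11638) = -15790*(-1/11638) = 7895/5819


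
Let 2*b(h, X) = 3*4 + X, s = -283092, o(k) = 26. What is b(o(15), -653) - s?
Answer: 565543/2 ≈ 2.8277e+5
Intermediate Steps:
b(h, X) = 6 + X/2 (b(h, X) = (3*4 + X)/2 = (12 + X)/2 = 6 + X/2)
b(o(15), -653) - s = (6 + (1/2)*(-653)) - 1*(-283092) = (6 - 653/2) + 283092 = -641/2 + 283092 = 565543/2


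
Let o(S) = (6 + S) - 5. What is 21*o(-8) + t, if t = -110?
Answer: -257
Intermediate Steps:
o(S) = 1 + S
21*o(-8) + t = 21*(1 - 8) - 110 = 21*(-7) - 110 = -147 - 110 = -257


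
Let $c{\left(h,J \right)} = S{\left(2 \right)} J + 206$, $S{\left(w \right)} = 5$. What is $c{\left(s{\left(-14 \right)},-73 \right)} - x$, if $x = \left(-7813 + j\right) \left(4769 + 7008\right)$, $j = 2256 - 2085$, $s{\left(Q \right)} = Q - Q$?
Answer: $89999675$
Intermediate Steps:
$s{\left(Q \right)} = 0$
$j = 171$
$x = -89999834$ ($x = \left(-7813 + 171\right) \left(4769 + 7008\right) = \left(-7642\right) 11777 = -89999834$)
$c{\left(h,J \right)} = 206 + 5 J$ ($c{\left(h,J \right)} = 5 J + 206 = 206 + 5 J$)
$c{\left(s{\left(-14 \right)},-73 \right)} - x = \left(206 + 5 \left(-73\right)\right) - -89999834 = \left(206 - 365\right) + 89999834 = -159 + 89999834 = 89999675$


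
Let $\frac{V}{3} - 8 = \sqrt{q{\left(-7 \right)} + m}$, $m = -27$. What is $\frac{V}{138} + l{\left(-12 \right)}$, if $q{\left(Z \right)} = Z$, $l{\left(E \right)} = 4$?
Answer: $\frac{96}{23} + \frac{i \sqrt{34}}{46} \approx 4.1739 + 0.12676 i$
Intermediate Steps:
$V = 24 + 3 i \sqrt{34}$ ($V = 24 + 3 \sqrt{-7 - 27} = 24 + 3 \sqrt{-34} = 24 + 3 i \sqrt{34} \approx 24.0 + 17.493 i$)
$\frac{V}{138} + l{\left(-12 \right)} = \frac{24 + 3 i \sqrt{34}}{138} + 4 = \left(24 + 3 i \sqrt{34}\right) \frac{1}{138} + 4 = \left(\frac{4}{23} + \frac{i \sqrt{34}}{46}\right) + 4 = \frac{96}{23} + \frac{i \sqrt{34}}{46}$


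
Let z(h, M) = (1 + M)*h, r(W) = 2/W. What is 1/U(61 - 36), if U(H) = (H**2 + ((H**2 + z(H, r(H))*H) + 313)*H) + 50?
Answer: 1/41000 ≈ 2.4390e-5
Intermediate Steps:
z(h, M) = h*(1 + M)
U(H) = 50 + H**2 + H*(313 + H**2 + H**2*(1 + 2/H)) (U(H) = (H**2 + ((H**2 + (H*(1 + 2/H))*H) + 313)*H) + 50 = (H**2 + ((H**2 + H**2*(1 + 2/H)) + 313)*H) + 50 = (H**2 + (313 + H**2 + H**2*(1 + 2/H))*H) + 50 = (H**2 + H*(313 + H**2 + H**2*(1 + 2/H))) + 50 = 50 + H**2 + H*(313 + H**2 + H**2*(1 + 2/H)))
1/U(61 - 36) = 1/(50 + 2*(61 - 36)**3 + 3*(61 - 36)**2 + 313*(61 - 36)) = 1/(50 + 2*25**3 + 3*25**2 + 313*25) = 1/(50 + 2*15625 + 3*625 + 7825) = 1/(50 + 31250 + 1875 + 7825) = 1/41000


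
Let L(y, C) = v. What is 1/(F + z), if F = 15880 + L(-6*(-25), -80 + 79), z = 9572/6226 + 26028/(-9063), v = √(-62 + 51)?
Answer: 156038290312872726/2477679929376609252287 - 9826914613681*I*√11/2477679929376609252287 ≈ 6.2978e-5 - 1.3154e-8*I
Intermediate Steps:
v = I*√11 (v = √(-11) = I*√11 ≈ 3.3166*I)
L(y, C) = I*√11
z = -4183294/3134791 (z = 9572*(1/6226) + 26028*(-1/9063) = 4786/3113 - 2892/1007 = -4183294/3134791 ≈ -1.3345)
F = 15880 + I*√11 ≈ 15880.0 + 3.3166*I
1/(F + z) = 1/((15880 + I*√11) - 4183294/3134791) = 1/(49776297786/3134791 + I*√11)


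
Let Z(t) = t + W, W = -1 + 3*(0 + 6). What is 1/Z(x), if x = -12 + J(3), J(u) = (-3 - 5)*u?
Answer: -1/19 ≈ -0.052632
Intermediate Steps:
J(u) = -8*u
W = 17 (W = -1 + 3*6 = -1 + 18 = 17)
x = -36 (x = -12 - 8*3 = -12 - 24 = -36)
Z(t) = 17 + t (Z(t) = t + 17 = 17 + t)
1/Z(x) = 1/(17 - 36) = 1/(-19) = -1/19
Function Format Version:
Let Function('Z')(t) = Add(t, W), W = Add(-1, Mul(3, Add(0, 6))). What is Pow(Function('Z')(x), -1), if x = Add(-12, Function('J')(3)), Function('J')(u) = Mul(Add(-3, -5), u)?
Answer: Rational(-1, 19) ≈ -0.052632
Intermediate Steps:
Function('J')(u) = Mul(-8, u)
W = 17 (W = Add(-1, Mul(3, 6)) = Add(-1, 18) = 17)
x = -36 (x = Add(-12, Mul(-8, 3)) = Add(-12, -24) = -36)
Function('Z')(t) = Add(17, t) (Function('Z')(t) = Add(t, 17) = Add(17, t))
Pow(Function('Z')(x), -1) = Pow(Add(17, -36), -1) = Pow(-19, -1) = Rational(-1, 19)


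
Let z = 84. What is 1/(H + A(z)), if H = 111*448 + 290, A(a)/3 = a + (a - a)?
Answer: 1/50270 ≈ 1.9893e-5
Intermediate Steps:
A(a) = 3*a (A(a) = 3*(a + (a - a)) = 3*(a + 0) = 3*a)
H = 50018 (H = 49728 + 290 = 50018)
1/(H + A(z)) = 1/(50018 + 3*84) = 1/(50018 + 252) = 1/50270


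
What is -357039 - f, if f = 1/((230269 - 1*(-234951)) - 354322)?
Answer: -39594911023/110898 ≈ -3.5704e+5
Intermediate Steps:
f = 1/110898 (f = 1/((230269 + 234951) - 354322) = 1/(465220 - 354322) = 1/110898 ≈ 9.0173e-6)
-357039 - f = -357039 - 1*1/110898 = -357039 - 1/110898 = -39594911023/110898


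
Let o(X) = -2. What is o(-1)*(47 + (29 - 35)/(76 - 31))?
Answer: -1406/15 ≈ -93.733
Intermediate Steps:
o(-1)*(47 + (29 - 35)/(76 - 31)) = -2*(47 + (29 - 35)/(76 - 31)) = -2*(47 - 6/45) = -2*(47 - 6*1/45) = -2*(47 - 2/15) = -2*703/15 = -1406/15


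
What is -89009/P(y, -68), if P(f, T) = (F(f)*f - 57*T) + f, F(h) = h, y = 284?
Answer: -89009/84816 ≈ -1.0494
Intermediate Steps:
P(f, T) = f + f² - 57*T (P(f, T) = (f*f - 57*T) + f = (f² - 57*T) + f = f + f² - 57*T)
-89009/P(y, -68) = -89009/(284 + 284² - 57*(-68)) = -89009/(284 + 80656 + 3876) = -89009/84816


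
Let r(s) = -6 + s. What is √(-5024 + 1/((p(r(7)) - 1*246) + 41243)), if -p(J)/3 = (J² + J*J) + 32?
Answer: I*√8402142708705/40895 ≈ 70.88*I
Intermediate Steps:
p(J) = -96 - 6*J² (p(J) = -3*((J² + J*J) + 32) = -3*((J² + J²) + 32) = -3*(2*J² + 32) = -3*(32 + 2*J²) = -96 - 6*J²)
√(-5024 + 1/((p(r(7)) - 1*246) + 41243)) = √(-5024 + 1/(((-96 - 6*(-6 + 7)²) - 1*246) + 41243)) = √(-5024 + 1/(((-96 - 6*1²) - 246) + 41243)) = √(-5024 + 1/(((-96 - 6*1) - 246) + 41243)) = √(-5024 + 1/(((-96 - 6) - 246) + 41243)) = √(-5024 + 1/((-102 - 246) + 41243)) = √(-5024 + 1/(-348 + 41243)) = √(-5024 + 1/40895) = √(-205456479/40895) = I*√8402142708705/40895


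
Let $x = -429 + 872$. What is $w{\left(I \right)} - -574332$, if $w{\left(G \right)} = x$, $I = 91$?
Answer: $574775$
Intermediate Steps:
$x = 443$
$w{\left(G \right)} = 443$
$w{\left(I \right)} - -574332 = 443 - -574332 = 443 + 574332 = 574775$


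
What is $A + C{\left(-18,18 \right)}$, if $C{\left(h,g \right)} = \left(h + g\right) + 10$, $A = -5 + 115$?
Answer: $120$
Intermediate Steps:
$A = 110$
$C{\left(h,g \right)} = 10 + g + h$ ($C{\left(h,g \right)} = \left(g + h\right) + 10 = 10 + g + h$)
$A + C{\left(-18,18 \right)} = 110 + \left(10 + 18 - 18\right) = 110 + 10 = 120$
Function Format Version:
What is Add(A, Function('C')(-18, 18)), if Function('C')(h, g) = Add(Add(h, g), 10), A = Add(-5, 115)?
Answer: 120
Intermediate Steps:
A = 110
Function('C')(h, g) = Add(10, g, h) (Function('C')(h, g) = Add(Add(g, h), 10) = Add(10, g, h))
Add(A, Function('C')(-18, 18)) = Add(110, Add(10, 18, -18)) = Add(110, 10) = 120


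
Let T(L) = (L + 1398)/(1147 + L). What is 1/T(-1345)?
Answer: -198/53 ≈ -3.7358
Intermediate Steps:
T(L) = (1398 + L)/(1147 + L)
1/T(-1345) = 1/((1398 - 1345)/(1147 - 1345)) = 1/(53/(-198)) = 1/(-1/198*53) = 1/(-53/198) = -198/53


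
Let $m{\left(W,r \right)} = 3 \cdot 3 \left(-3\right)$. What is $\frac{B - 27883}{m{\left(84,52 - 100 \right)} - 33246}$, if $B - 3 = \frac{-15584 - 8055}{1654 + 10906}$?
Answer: $\frac{350196439}{417908880} \approx 0.83797$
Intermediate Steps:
$B = \frac{14041}{12560}$ ($B = 3 + \frac{-15584 - 8055}{1654 + 10906} = 3 - \frac{23639}{12560} = \frac{14041}{12560} \approx 1.1179$)
$m{\left(W,r \right)} = -27$ ($m{\left(W,r \right)} = 9 \left(-3\right) = -27$)
$\frac{B - 27883}{m{\left(84,52 - 100 \right)} - 33246} = \frac{\frac{14041}{12560} - 27883}{-27 - 33246} = - \frac{350196439}{12560 \left(-33273\right)} = \left(- \frac{350196439}{12560}\right) \left(- \frac{1}{33273}\right) = \frac{350196439}{417908880}$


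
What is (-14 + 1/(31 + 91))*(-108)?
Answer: 92178/61 ≈ 1511.1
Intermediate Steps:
(-14 + 1/(31 + 91))*(-108) = (-14 + 1/122)*(-108) = -1707/122*(-108) = 92178/61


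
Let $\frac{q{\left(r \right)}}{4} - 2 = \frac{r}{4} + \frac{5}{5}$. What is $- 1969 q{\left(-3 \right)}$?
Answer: $-17721$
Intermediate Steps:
$q{\left(r \right)} = 12 + r$ ($q{\left(r \right)} = 8 + 4 \left(\frac{r}{4} + \frac{5}{5}\right) = 8 + 4 \left(r \frac{1}{4} + 5 \cdot \frac{1}{5}\right) = 8 + 4 \left(\frac{r}{4} + 1\right) = 8 + 4 \left(1 + \frac{r}{4}\right) = 8 + \left(4 + r\right) = 12 + r$)
$- 1969 q{\left(-3 \right)} = - 1969 \left(12 - 3\right) = \left(-1969\right) 9 = -17721$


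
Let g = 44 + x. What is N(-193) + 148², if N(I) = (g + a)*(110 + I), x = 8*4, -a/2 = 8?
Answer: 16924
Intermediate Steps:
a = -16 (a = -2*8 = -16)
x = 32
g = 76 (g = 44 + 32 = 76)
N(I) = 6600 + 60*I (N(I) = (76 - 16)*(110 + I) = 60*(110 + I) = 6600 + 60*I)
N(-193) + 148² = (6600 + 60*(-193)) + 148² = (6600 - 11580) + 21904 = -4980 + 21904 = 16924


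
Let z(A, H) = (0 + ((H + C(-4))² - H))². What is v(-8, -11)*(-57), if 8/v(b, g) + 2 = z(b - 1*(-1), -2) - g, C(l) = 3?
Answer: -76/3 ≈ -25.333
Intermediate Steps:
z(A, H) = ((3 + H)² - H)² (z(A, H) = (0 + ((H + 3)² - H))² = (0 + ((3 + H)² - H))² = ((3 + H)² - H)²)
v(b, g) = 8/(7 - g) (v(b, g) = 8/(-2 + ((-2 - (3 - 2)²)² - g)) = 8/(-2 + ((-2 - 1*1²)² - g)) = 8/(-2 + ((-2 - 1*1)² - g)) = 8/(-2 + ((-2 - 1)² - g)) = 8/(-2 + ((-3)² - g)) = 8/(-2 + (9 - g)) = 8/(7 - g))
v(-8, -11)*(-57) = -8/(-7 - 11)*(-57) = -8/(-18)*(-57) = -8*(-1/18)*(-57) = (4/9)*(-57) = -76/3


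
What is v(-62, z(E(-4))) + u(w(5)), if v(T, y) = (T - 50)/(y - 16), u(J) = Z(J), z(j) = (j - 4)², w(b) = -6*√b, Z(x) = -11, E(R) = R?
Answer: -40/3 ≈ -13.333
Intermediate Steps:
z(j) = (-4 + j)²
u(J) = -11
v(T, y) = (-50 + T)/(-16 + y)
v(-62, z(E(-4))) + u(w(5)) = (-50 - 62)/(-16 + (-4 - 4)²) - 11 = -112/(-16 + (-8)²) - 11 = -112/(-16 + 64) - 11 = -112/48 - 11 = (1/48)*(-112) - 11 = -7/3 - 11 = -40/3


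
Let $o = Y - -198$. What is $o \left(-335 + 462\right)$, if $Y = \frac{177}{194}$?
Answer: $\frac{4900803}{194} \approx 25262.0$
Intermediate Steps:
$Y = \frac{177}{194}$ ($Y = 177 \cdot \frac{1}{194} = \frac{177}{194} \approx 0.91237$)
$o = \frac{38589}{194}$ ($o = \frac{177}{194} - -198 = \frac{177}{194} + 198 = \frac{38589}{194} \approx 198.91$)
$o \left(-335 + 462\right) = \frac{38589 \left(-335 + 462\right)}{194} = \frac{38589}{194} \cdot 127 = \frac{4900803}{194}$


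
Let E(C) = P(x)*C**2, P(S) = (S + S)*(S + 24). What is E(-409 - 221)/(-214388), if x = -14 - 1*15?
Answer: -28775250/53597 ≈ -536.88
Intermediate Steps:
x = -29 (x = -14 - 15 = -29)
P(S) = 2*S*(24 + S) (P(S) = (2*S)*(24 + S) = 2*S*(24 + S))
E(C) = 290*C**2 (E(C) = (2*(-29)*(24 - 29))*C**2 = (2*(-29)*(-5))*C**2 = 290*C**2)
E(-409 - 221)/(-214388) = (290*(-409 - 221)**2)/(-214388) = (290*(-630)**2)*(-1/214388) = (290*396900)*(-1/214388) = 115101000*(-1/214388) = -28775250/53597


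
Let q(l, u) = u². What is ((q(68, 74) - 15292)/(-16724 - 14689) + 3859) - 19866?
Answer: -167606025/10471 ≈ -16007.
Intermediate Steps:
((q(68, 74) - 15292)/(-16724 - 14689) + 3859) - 19866 = ((74² - 15292)/(-16724 - 14689) + 3859) - 19866 = ((5476 - 15292)/(-31413) + 3859) - 19866 = (-9816*(-1/31413) + 3859) - 19866 = (3272/10471 + 3859) - 19866 = 40410861/10471 - 19866 = -167606025/10471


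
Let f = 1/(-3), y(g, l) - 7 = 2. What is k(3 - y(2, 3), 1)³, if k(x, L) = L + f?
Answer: 8/27 ≈ 0.29630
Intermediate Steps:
y(g, l) = 9 (y(g, l) = 7 + 2 = 9)
f = -⅓ ≈ -0.33333
k(x, L) = -⅓ + L (k(x, L) = L - ⅓ = -⅓ + L)
k(3 - y(2, 3), 1)³ = (-⅓ + 1)³ = (⅔)³ = 8/27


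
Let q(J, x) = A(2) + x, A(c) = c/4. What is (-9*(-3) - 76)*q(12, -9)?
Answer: 833/2 ≈ 416.50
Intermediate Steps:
A(c) = c/4 (A(c) = c*(1/4) = c/4)
q(J, x) = 1/2 + x (q(J, x) = (1/4)*2 + x = 1/2 + x)
(-9*(-3) - 76)*q(12, -9) = (-9*(-3) - 76)*(1/2 - 9) = (27 - 76)*(-17/2) = -49*(-17/2) = 833/2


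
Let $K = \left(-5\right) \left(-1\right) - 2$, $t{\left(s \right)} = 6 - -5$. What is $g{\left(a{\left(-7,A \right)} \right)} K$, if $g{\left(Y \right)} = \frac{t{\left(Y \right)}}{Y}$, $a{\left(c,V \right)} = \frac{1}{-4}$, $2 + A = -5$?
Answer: $-132$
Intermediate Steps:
$t{\left(s \right)} = 11$ ($t{\left(s \right)} = 6 + 5 = 11$)
$A = -7$ ($A = -2 - 5 = -7$)
$a{\left(c,V \right)} = - \frac{1}{4}$
$K = 3$ ($K = 5 - 2 = 3$)
$g{\left(Y \right)} = \frac{11}{Y}$
$g{\left(a{\left(-7,A \right)} \right)} K = \frac{11}{- \frac{1}{4}} \cdot 3 = 11 \left(-4\right) 3 = \left(-44\right) 3 = -132$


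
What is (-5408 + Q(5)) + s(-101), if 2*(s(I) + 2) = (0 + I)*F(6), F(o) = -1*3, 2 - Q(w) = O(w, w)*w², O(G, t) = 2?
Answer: -10613/2 ≈ -5306.5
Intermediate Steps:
Q(w) = 2 - 2*w²
F(o) = -3
s(I) = -2 - 3*I/2 (s(I) = -2 + ((0 + I)*(-3))/2 = -2 + (I*(-3))/2 = -2 + (-3*I)/2 = -2 - 3*I/2)
(-5408 + Q(5)) + s(-101) = (-5408 + (2 - 2*5²)) + (-2 - 3/2*(-101)) = (-5408 + (2 - 2*25)) + (-2 + 303/2) = (-5408 + (2 - 50)) + 299/2 = (-5408 - 48) + 299/2 = -5456 + 299/2 = -10613/2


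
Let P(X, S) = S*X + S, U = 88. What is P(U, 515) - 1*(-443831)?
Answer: 489666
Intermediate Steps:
P(X, S) = S + S*X
P(U, 515) - 1*(-443831) = 515*(1 + 88) - 1*(-443831) = 515*89 + 443831 = 45835 + 443831 = 489666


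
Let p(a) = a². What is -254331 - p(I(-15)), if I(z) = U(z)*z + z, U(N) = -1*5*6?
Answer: -443556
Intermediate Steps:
U(N) = -30 (U(N) = -5*6 = -30)
I(z) = -29*z (I(z) = -30*z + z = -29*z)
-254331 - p(I(-15)) = -254331 - (-29*(-15))² = -254331 - 1*435² = -254331 - 1*189225 = -254331 - 189225 = -443556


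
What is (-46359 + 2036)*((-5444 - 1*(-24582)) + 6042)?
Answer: -1116053140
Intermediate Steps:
(-46359 + 2036)*((-5444 - 1*(-24582)) + 6042) = -44323*((-5444 + 24582) + 6042) = -44323*(19138 + 6042) = -44323*25180 = -1116053140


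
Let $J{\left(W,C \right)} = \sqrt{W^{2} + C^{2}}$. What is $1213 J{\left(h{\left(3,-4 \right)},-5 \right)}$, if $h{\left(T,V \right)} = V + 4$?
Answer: $6065$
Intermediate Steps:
$h{\left(T,V \right)} = 4 + V$
$J{\left(W,C \right)} = \sqrt{C^{2} + W^{2}}$
$1213 J{\left(h{\left(3,-4 \right)},-5 \right)} = 1213 \sqrt{\left(-5\right)^{2} + \left(4 - 4\right)^{2}} = 1213 \sqrt{25 + 0^{2}} = 1213 \sqrt{25 + 0} = 1213 \sqrt{25} = 1213 \cdot 5 = 6065$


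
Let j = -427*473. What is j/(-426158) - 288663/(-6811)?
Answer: 124391671235/2902562138 ≈ 42.856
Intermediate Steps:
j = -201971
j/(-426158) - 288663/(-6811) = -201971/(-426158) - 288663/(-6811) = -201971*(-1/426158) - 288663*(-1/6811) = 201971/426158 + 288663/6811 = 124391671235/2902562138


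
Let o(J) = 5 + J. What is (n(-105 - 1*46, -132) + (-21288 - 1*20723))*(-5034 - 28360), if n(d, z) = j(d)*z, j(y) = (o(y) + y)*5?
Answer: -5142976546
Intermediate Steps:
j(y) = 25 + 10*y (j(y) = ((5 + y) + y)*5 = (5 + 2*y)*5 = 25 + 10*y)
n(d, z) = z*(25 + 10*d) (n(d, z) = (25 + 10*d)*z = z*(25 + 10*d))
(n(-105 - 1*46, -132) + (-21288 - 1*20723))*(-5034 - 28360) = (5*(-132)*(5 + 2*(-105 - 1*46)) + (-21288 - 1*20723))*(-5034 - 28360) = (5*(-132)*(5 + 2*(-105 - 46)) + (-21288 - 20723))*(-33394) = (5*(-132)*(5 + 2*(-151)) - 42011)*(-33394) = (5*(-132)*(5 - 302) - 42011)*(-33394) = (5*(-132)*(-297) - 42011)*(-33394) = (196020 - 42011)*(-33394) = 154009*(-33394) = -5142976546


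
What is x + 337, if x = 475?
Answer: 812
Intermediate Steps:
x + 337 = 475 + 337 = 812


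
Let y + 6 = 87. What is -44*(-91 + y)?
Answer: 440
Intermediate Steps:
y = 81 (y = -6 + 87 = 81)
-44*(-91 + y) = -44*(-91 + 81) = -44*(-10) = 440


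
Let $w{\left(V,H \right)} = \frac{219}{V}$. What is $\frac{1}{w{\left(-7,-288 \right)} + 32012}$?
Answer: $\frac{7}{223865} \approx 3.1269 \cdot 10^{-5}$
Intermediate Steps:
$\frac{1}{w{\left(-7,-288 \right)} + 32012} = \frac{1}{\frac{219}{-7} + 32012} = \frac{1}{219 \left(- \frac{1}{7}\right) + 32012} = \frac{1}{- \frac{219}{7} + 32012} = \frac{1}{\frac{223865}{7}} = \frac{7}{223865}$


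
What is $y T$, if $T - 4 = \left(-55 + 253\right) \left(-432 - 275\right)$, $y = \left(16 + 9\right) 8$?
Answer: $-27996400$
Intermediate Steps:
$y = 200$ ($y = 25 \cdot 8 = 200$)
$T = -139982$ ($T = 4 + \left(-55 + 253\right) \left(-432 - 275\right) = 4 + 198 \left(-707\right) = 4 - 139986 = -139982$)
$y T = 200 \left(-139982\right) = -27996400$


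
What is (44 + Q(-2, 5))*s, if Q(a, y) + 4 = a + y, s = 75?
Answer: 3225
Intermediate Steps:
Q(a, y) = -4 + a + y (Q(a, y) = -4 + (a + y) = -4 + a + y)
(44 + Q(-2, 5))*s = (44 + (-4 - 2 + 5))*75 = (44 - 1)*75 = 43*75 = 3225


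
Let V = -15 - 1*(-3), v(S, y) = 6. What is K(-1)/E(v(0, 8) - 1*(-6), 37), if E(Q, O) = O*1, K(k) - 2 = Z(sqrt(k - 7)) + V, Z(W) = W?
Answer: -10/37 + 2*I*sqrt(2)/37 ≈ -0.27027 + 0.076444*I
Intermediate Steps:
V = -12 (V = -15 + 3 = -12)
K(k) = -10 + sqrt(-7 + k) (K(k) = 2 + (sqrt(k - 7) - 12) = 2 + (sqrt(-7 + k) - 12) = 2 + (-12 + sqrt(-7 + k)) = -10 + sqrt(-7 + k))
E(Q, O) = O
K(-1)/E(v(0, 8) - 1*(-6), 37) = (-10 + sqrt(-7 - 1))/37 = (-10 + sqrt(-8))*(1/37) = (-10 + 2*I*sqrt(2))*(1/37) = -10/37 + 2*I*sqrt(2)/37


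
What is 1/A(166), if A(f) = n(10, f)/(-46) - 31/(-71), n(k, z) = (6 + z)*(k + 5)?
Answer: -1633/90877 ≈ -0.017969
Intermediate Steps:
n(k, z) = (5 + k)*(6 + z) (n(k, z) = (6 + z)*(5 + k) = (5 + k)*(6 + z))
A(f) = -2482/1633 - 15*f/46 (A(f) = (30 + 5*f + 6*10 + 10*f)/(-46) - 31/(-71) = (30 + 5*f + 60 + 10*f)*(-1/46) - 31*(-1/71) = (90 + 15*f)*(-1/46) + 31/71 = (-45/23 - 15*f/46) + 31/71 = -2482/1633 - 15*f/46)
1/A(166) = 1/(-2482/1633 - 15/46*166) = 1/(-2482/1633 - 1245/23) = 1/(-90877/1633) = -1633/90877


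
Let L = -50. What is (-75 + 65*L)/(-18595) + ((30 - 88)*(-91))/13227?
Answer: 28424837/49191213 ≈ 0.57784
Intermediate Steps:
(-75 + 65*L)/(-18595) + ((30 - 88)*(-91))/13227 = (-75 + 65*(-50))/(-18595) + ((30 - 88)*(-91))/13227 = (-75 - 3250)*(-1/18595) - 58*(-91)*(1/13227) = -3325*(-1/18595) + 5278*(1/13227) = 665/3719 + 5278/13227 = 28424837/49191213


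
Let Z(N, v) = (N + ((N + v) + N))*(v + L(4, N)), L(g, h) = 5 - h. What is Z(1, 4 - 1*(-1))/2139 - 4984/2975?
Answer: -497456/303025 ≈ -1.6416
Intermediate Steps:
Z(N, v) = (v + 3*N)*(5 + v - N) (Z(N, v) = (N + ((N + v) + N))*(v + (5 - N)) = (N + (v + 2*N))*(5 + v - N) = (v + 3*N)*(5 + v - N))
Z(1, 4 - 1*(-1))/2139 - 4984/2975 = ((4 - 1*(-1))**2 - (4 - 1*(-1))*(-5 + 1) - 3*1*(-5 + 1) + 3*1*(4 - 1*(-1)))/2139 - 4984/2975 = ((4 + 1)**2 - 1*(4 + 1)*(-4) - 3*1*(-4) + 3*1*(4 + 1))*(1/2139) - 4984*1/2975 = (5**2 - 1*5*(-4) + 12 + 3*1*5)*(1/2139) - 712/425 = (25 + 20 + 12 + 15)*(1/2139) - 712/425 = 72*(1/2139) - 712/425 = 24/713 - 712/425 = -497456/303025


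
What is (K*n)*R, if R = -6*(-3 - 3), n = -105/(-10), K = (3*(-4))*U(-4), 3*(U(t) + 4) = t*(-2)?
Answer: 6048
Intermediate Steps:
U(t) = -4 - 2*t/3 (U(t) = -4 + (t*(-2))/3 = -4 + (-2*t)/3 = -4 - 2*t/3)
K = 16 (K = (3*(-4))*(-4 - ⅔*(-4)) = -12*(-4 + 8/3) = -12*(-4/3) = 16)
n = 21/2 (n = -105*(-⅒) = 21/2 ≈ 10.500)
R = 36 (R = -6*(-6) = 36)
(K*n)*R = (16*(21/2))*36 = 168*36 = 6048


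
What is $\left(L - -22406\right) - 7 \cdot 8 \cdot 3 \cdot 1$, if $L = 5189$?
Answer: $27427$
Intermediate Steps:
$\left(L - -22406\right) - 7 \cdot 8 \cdot 3 \cdot 1 = \left(5189 - -22406\right) - 7 \cdot 8 \cdot 3 \cdot 1 = \left(5189 + 22406\right) - 7 \cdot 24 \cdot 1 = 27595 - 7 \cdot 24 = 27595 - 168 = 27427$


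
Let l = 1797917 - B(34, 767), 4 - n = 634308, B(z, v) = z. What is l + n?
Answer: 1163579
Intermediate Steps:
n = -634304 (n = 4 - 1*634308 = 4 - 634308 = -634304)
l = 1797883 (l = 1797917 - 1*34 = 1797917 - 34 = 1797883)
l + n = 1797883 - 634304 = 1163579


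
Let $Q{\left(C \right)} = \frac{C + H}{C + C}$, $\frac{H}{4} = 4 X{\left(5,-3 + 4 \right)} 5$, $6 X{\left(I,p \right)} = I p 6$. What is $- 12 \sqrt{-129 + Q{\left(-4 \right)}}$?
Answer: $- 6 i \sqrt{714} \approx - 160.32 i$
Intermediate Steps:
$X{\left(I,p \right)} = I p$ ($X{\left(I,p \right)} = \frac{I p 6}{6} = \frac{6 I p}{6} = I p$)
$H = 400$ ($H = 4 \cdot 4 \cdot 5 \left(-3 + 4\right) 5 = 4 \cdot 4 \cdot 5 \cdot 1 \cdot 5 = 4 \cdot 4 \cdot 5 \cdot 5 = 4 \cdot 20 \cdot 5 = 4 \cdot 100 = 400$)
$Q{\left(C \right)} = \frac{400 + C}{2 C}$ ($Q{\left(C \right)} = \frac{C + 400}{C + C} = \frac{400 + C}{2 C}$)
$- 12 \sqrt{-129 + Q{\left(-4 \right)}} = - 12 \sqrt{-129 + \frac{400 - 4}{2 \left(-4\right)}} = - 12 \sqrt{-129 + \frac{1}{2} \left(- \frac{1}{4}\right) 396} = - 12 \sqrt{-129 - \frac{99}{2}} = - 12 \sqrt{- \frac{357}{2}} = - 12 \frac{i \sqrt{714}}{2} = - 6 i \sqrt{714}$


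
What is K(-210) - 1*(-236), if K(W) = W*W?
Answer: 44336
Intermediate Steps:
K(W) = W²
K(-210) - 1*(-236) = (-210)² - 1*(-236) = 44100 + 236 = 44336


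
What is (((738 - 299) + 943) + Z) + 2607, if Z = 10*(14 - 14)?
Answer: 3989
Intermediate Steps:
Z = 0 (Z = 10*0 = 0)
(((738 - 299) + 943) + Z) + 2607 = (((738 - 299) + 943) + 0) + 2607 = ((439 + 943) + 0) + 2607 = (1382 + 0) + 2607 = 1382 + 2607 = 3989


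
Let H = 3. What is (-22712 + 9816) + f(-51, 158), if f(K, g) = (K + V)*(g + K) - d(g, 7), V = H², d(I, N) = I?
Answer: -17548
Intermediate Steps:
V = 9 (V = 3² = 9)
f(K, g) = -g + (9 + K)*(K + g) (f(K, g) = (K + 9)*(g + K) - g = (9 + K)*(K + g) - g = -g + (9 + K)*(K + g))
(-22712 + 9816) + f(-51, 158) = (-22712 + 9816) + ((-51)² + 8*158 + 9*(-51) - 51*158) = -12896 + (2601 + 1264 - 459 - 8058) = -12896 - 4652 = -17548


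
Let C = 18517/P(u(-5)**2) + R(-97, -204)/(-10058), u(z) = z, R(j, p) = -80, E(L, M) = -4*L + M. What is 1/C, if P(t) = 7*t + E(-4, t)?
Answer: 1086264/93130633 ≈ 0.011664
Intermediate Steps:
E(L, M) = M - 4*L
P(t) = 16 + 8*t (P(t) = 7*t + (t - 4*(-4)) = 7*t + (t + 16) = 7*t + (16 + t) = 16 + 8*t)
C = 93130633/1086264 (C = 18517/(16 + 8*(-5)**2) - 80/(-10058) = 18517/(16 + 8*25) - 80*(-1/10058) = 18517/(16 + 200) + 40/5029 = 18517/216 + 40/5029 = 93130633/1086264 ≈ 85.735)
1/C = 1/(93130633/1086264) = 1086264/93130633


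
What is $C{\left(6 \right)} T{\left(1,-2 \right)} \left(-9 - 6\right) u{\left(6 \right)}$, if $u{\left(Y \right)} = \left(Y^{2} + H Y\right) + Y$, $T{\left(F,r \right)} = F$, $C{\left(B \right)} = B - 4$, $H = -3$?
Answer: $-720$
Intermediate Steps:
$C{\left(B \right)} = -4 + B$
$u{\left(Y \right)} = Y^{2} - 2 Y$ ($u{\left(Y \right)} = \left(Y^{2} - 3 Y\right) + Y = Y^{2} - 2 Y$)
$C{\left(6 \right)} T{\left(1,-2 \right)} \left(-9 - 6\right) u{\left(6 \right)} = \left(-4 + 6\right) 1 \left(-9 - 6\right) 6 \left(-2 + 6\right) = 2 \cdot 1 \left(-9 - 6\right) 6 \cdot 4 = 2 \left(-15\right) 24 = \left(-30\right) 24 = -720$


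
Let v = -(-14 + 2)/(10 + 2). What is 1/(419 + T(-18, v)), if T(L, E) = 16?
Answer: 1/435 ≈ 0.0022989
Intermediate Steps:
v = 1 (v = -(-12)/12 = -1*(-1) = 1)
1/(419 + T(-18, v)) = 1/(419 + 16) = 1/435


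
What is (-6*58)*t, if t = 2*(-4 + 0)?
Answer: 2784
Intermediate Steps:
t = -8 (t = 2*(-4) = -8)
(-6*58)*t = -6*58*(-8) = -348*(-8) = 2784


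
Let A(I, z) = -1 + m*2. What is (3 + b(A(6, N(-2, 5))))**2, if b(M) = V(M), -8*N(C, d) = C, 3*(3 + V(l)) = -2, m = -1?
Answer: 4/9 ≈ 0.44444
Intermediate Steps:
V(l) = -11/3 (V(l) = -3 + (1/3)*(-2) = -3 - 2/3 = -11/3)
N(C, d) = -C/8
A(I, z) = -3 (A(I, z) = -1 - 1*2 = -1 - 2 = -3)
b(M) = -11/3
(3 + b(A(6, N(-2, 5))))**2 = (3 - 11/3)**2 = (-2/3)**2 = 4/9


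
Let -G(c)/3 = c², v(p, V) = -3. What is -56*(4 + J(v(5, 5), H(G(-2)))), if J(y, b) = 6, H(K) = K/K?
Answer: -560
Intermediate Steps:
G(c) = -3*c²
H(K) = 1
-56*(4 + J(v(5, 5), H(G(-2)))) = -56*(4 + 6) = -56*10 = -560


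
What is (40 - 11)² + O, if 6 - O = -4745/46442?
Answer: 39341119/46442 ≈ 847.10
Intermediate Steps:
O = 283397/46442 (O = 6 - (-4745)/46442 = 6 - 1*(-4745/46442) = 6 + 4745/46442 = 283397/46442 ≈ 6.1022)
(40 - 11)² + O = (40 - 11)² + 283397/46442 = 29² + 283397/46442 = 841 + 283397/46442 = 39341119/46442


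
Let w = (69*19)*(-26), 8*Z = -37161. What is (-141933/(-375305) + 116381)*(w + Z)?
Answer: -6766871808648081/1501220 ≈ -4.5076e+9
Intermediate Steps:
Z = -37161/8 (Z = (⅛)*(-37161) = -37161/8 ≈ -4645.1)
w = -34086 (w = 1311*(-26) = -34086)
(-141933/(-375305) + 116381)*(w + Z) = (-141933/(-375305) + 116381)*(-34086 - 37161/8) = (-141933*(-1/375305) + 116381)*(-309849/8) = (141933/375305 + 116381)*(-309849/8) = (43678513138/375305)*(-309849/8) = -6766871808648081/1501220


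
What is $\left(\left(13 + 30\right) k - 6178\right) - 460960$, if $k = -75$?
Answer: $-470363$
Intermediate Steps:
$\left(\left(13 + 30\right) k - 6178\right) - 460960 = \left(\left(13 + 30\right) \left(-75\right) - 6178\right) - 460960 = \left(43 \left(-75\right) - 6178\right) - 460960 = \left(-3225 - 6178\right) - 460960 = -9403 - 460960 = -470363$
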